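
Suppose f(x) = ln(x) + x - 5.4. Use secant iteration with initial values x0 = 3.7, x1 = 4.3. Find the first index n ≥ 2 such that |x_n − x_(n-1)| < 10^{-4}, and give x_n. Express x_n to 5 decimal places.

n = 4, x_n = 4.01097

f(3.7) = -0.3916672, f(4.3) = 0.3586150
x2 = 4.3000000 − 0.3586150·(0.6000000)/(0.7502822) = 4.0132159;  |Δ| = 0.2867841
f(4.0132159) = 0.0028088
x3 = 4.0132159 − 0.0028088·(-0.2867841)/(-0.3558062) = 4.0109520;  |Δ| = 0.0022639
f(4.0109520) = -0.0000194
x4 = 4.0109520 − (-0.0000194)·(-0.0022639)/(-0.0028282) = 4.0109675;  |Δ| = 0.0000155
|x4 − x3| = 0.0000155 < 10^{-4}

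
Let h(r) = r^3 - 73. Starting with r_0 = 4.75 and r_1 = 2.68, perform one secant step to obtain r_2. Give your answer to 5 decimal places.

3.94548

h(4.75) = 34.1718750, h(2.68) = -53.7511680
r_2 = 2.6800000 − (-53.7511680)·(2.6800000 − 4.7500000) / (-53.7511680 − 34.1718750) = 2.6800000 − (111.2649178)/(-87.9230430) = 3.9454807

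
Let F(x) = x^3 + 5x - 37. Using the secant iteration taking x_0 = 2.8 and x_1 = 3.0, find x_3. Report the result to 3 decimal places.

2.836

F(2.8) = -1.04800, F(3.0) = 5.00000
x_2 = 3.00000 − 5.00000·(3.00000 − 2.80000) / (5.00000 − (-1.04800)) = 3.00000 − (1.00000)/(6.04800) = 2.83466
F(2.83466) = -0.04948
x_3 = 2.83466 − (-0.04948)·(2.83466 − 3.00000) / (-0.04948 − 5.00000) = 2.83466 − (0.00818)/(-5.04948) = 2.83628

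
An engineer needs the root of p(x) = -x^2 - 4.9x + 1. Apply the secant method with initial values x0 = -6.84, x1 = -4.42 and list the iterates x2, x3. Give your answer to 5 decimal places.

p(-6.84) = -12.2696000, p(-4.42) = 3.1216000
x2 = -4.4200000 − 3.1216000·(-4.4200000 − (-6.8400000)) / (3.1216000 − (-12.2696000)) = -4.4200000 − (7.5542720)/(15.3912000) = -4.9108176
p(-4.9108176) = 0.9468767
x3 = -4.9108176 − 0.9468767·(-4.9108176 − (-4.4200000)) / (0.9468767 − 3.1216000) = -4.9108176 − (-0.4647438)/(-2.1747233) = -5.1245201

-4.91082, -5.12452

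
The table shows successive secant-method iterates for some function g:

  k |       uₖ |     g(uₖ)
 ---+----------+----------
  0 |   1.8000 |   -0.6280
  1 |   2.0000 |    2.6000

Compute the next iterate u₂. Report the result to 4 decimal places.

u₂ = 2.0000 − 2.6000·(2.0000 − 1.8000) / (2.6000 − (-0.6280))
   = 2.0000 − (0.520000)/(3.228000) = 1.838910

1.8389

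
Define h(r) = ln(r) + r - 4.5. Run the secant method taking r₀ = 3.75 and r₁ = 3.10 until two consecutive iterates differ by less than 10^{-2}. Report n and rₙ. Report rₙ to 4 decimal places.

n = 3, rₙ = 3.3047

h(3.75) = 0.571756, h(3.10) = -0.268598
r₂ = 3.100000 − (-0.268598)·(-0.650000)/(-0.840354) = 3.307756;  |Δ| = 0.207756
h(3.307756) = 0.004026
r₃ = 3.307756 − 0.004026·(0.207756)/(0.272624) = 3.304688;  |Δ| = 0.003068
|r₃ − r₂| = 0.003068 < 10^{-2}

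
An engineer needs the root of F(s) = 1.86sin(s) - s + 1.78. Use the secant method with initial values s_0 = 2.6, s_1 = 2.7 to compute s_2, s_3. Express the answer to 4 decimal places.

2.6526, 2.6530

F(2.6) = 0.138833, F(2.7) = -0.125073
s_2 = 2.700000 − (-0.125073)·(2.700000 − 2.600000) / (-0.125073 − 0.138833) = 2.700000 − (-0.012507)/(-0.263906) = 2.652607
F(2.652607) = 0.001092
s_3 = 2.652607 − 0.001092·(2.652607 − 2.700000) / (0.001092 − (-0.125073)) = 2.652607 − (-0.000052)/(0.126166) = 2.653017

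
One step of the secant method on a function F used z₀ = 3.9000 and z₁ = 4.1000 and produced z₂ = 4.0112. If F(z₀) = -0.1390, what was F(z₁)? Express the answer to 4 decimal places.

0.1110

The secant line through (3.9000, -0.1390) and (4.1000, F(z₁)) crosses zero at z₂ = 4.0112.
So (3.9000, -0.1390), (4.1000, F(z₁)), (4.0112, 0) are collinear:
F(z₁) = -0.1390 · (4.1000 − 4.0112) / (3.9000 − 4.0112) = -0.1390 · (0.088800)/(-0.111200) = 0.111000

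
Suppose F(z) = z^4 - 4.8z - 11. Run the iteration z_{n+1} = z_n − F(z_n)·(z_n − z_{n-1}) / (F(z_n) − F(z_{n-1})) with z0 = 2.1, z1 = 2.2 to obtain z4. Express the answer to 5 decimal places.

F(2.1) = -1.6319000, F(2.2) = 1.8656000
z2 = 2.2000000 − 1.8656000·(2.2000000 − 2.1000000) / (1.8656000 − (-1.6319000)) = 2.2000000 − (0.1865600)/(3.4975000) = 2.1466590
F(2.1466590) = -0.0689627
z3 = 2.1466590 − (-0.0689627)·(2.1466590 − 2.2000000) / (-0.0689627 − 1.8656000) = 2.1466590 − (0.0036785)/(-1.9345627) = 2.1485605
F(2.1485605) = -0.0027511
z4 = 2.1485605 − (-0.0027511)·(2.1485605 − 2.1466590) / (-0.0027511 − (-0.0689627)) = 2.1485605 − (-0.0000052)/(0.0662116) = 2.1486395

2.14864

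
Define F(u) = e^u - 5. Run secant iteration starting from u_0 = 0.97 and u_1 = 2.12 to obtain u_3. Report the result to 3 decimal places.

1.571

F(0.97) = -2.36206, F(2.12) = 3.33114
u_2 = 2.12000 − 3.33114·(2.12000 − 0.97000) / (3.33114 − (-2.36206)) = 2.12000 − (3.83081)/(5.69319) = 1.44712
F(1.44712) = -0.74912
u_3 = 1.44712 − (-0.74912)·(1.44712 − 2.12000) / (-0.74912 − 3.33114) = 1.44712 − (0.50407)/(-4.08026) = 1.57066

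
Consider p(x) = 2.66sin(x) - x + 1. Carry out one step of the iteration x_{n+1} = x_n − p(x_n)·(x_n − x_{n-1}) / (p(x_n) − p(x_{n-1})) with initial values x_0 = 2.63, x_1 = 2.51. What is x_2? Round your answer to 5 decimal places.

p(2.63) = -0.3277528, p(2.51) = 0.0605462
x_2 = 2.5100000 − 0.0605462·(2.5100000 − 2.6300000) / (0.0605462 − (-0.3277528)) = 2.5100000 − (-0.0072655)/(0.3882991) = 2.5287112

2.52871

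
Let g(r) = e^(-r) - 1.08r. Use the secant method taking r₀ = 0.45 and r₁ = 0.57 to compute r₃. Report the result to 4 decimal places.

g(0.45) = 0.151628, g(0.57) = -0.050075
r₂ = 0.570000 − (-0.050075)·(0.570000 − 0.450000) / (-0.050075 − 0.151628) = 0.570000 − (-0.006009)/(-0.201703) = 0.540209
g(0.540209) = -0.000799
r₃ = 0.540209 − (-0.000799)·(0.540209 − 0.570000) / (-0.000799 − (-0.050075)) = 0.540209 − (0.000024)/(0.049275) = 0.539726

0.5397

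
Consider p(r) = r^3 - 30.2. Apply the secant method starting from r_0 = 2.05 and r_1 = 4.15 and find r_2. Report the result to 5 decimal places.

p(2.05) = -21.5848750, p(4.15) = 41.2733750
r_2 = 4.1500000 − 41.2733750·(4.1500000 − 2.0500000) / (41.2733750 − (-21.5848750)) = 4.1500000 − (86.6740875)/(62.8582500) = 2.7711183

2.77112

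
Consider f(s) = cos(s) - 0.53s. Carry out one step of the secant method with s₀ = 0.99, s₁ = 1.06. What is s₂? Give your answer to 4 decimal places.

1.0073

f(0.99) = 0.023990, f(1.06) = -0.072928
s₂ = 1.060000 − (-0.072928)·(1.060000 − 0.990000) / (-0.072928 − 0.023990) = 1.060000 − (-0.005105)/(-0.096918) = 1.007327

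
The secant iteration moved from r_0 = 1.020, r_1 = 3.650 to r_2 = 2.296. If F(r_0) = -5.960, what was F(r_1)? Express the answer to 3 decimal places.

6.324

The secant line through (1.020, -5.960) and (3.650, F(r_1)) crosses zero at r_2 = 2.296.
So (1.020, -5.960), (3.650, F(r_1)), (2.296, 0) are collinear:
F(r_1) = -5.960 · (3.650 − 2.296) / (1.020 − 2.296) = -5.960 · (1.35400)/(-1.27600) = 6.32433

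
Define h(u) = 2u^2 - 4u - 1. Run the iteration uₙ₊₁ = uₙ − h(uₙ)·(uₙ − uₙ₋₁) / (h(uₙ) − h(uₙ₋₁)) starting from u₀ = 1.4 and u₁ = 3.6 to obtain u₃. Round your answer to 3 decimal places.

h(1.4) = -2.68000, h(3.6) = 10.52000
u₂ = 3.60000 − 10.52000·(3.60000 − 1.40000) / (10.52000 − (-2.68000)) = 3.60000 − (23.14400)/(13.20000) = 1.84667
h(1.84667) = -1.56631
u₃ = 1.84667 − (-1.56631)·(1.84667 − 3.60000) / (-1.56631 − 10.52000) = 1.84667 − (2.74627)/(-12.08631) = 2.07389

2.074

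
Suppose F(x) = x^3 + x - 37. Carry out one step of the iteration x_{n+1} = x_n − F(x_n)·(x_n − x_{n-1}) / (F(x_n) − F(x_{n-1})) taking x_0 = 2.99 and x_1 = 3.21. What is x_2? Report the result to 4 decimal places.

F(2.99) = -7.279101, F(3.21) = -0.713839
x_2 = 3.210000 − (-0.713839)·(3.210000 − 2.990000) / (-0.713839 − (-7.279101)) = 3.210000 − (-0.157045)/(6.565262) = 3.233921

3.2339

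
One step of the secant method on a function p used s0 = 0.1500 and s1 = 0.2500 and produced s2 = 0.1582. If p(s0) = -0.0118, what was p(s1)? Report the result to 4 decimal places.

0.1321

The secant line through (0.1500, -0.0118) and (0.2500, p(s1)) crosses zero at s2 = 0.1582.
So (0.1500, -0.0118), (0.2500, p(s1)), (0.1582, 0) are collinear:
p(s1) = -0.0118 · (0.2500 − 0.1582) / (0.1500 − 0.1582) = -0.0118 · (0.091800)/(-0.008200) = 0.132102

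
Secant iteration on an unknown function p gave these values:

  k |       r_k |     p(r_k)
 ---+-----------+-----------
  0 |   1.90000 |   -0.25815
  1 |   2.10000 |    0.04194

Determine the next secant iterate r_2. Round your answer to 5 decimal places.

r_2 = 2.10000 − 0.04194·(2.10000 − 1.90000) / (0.04194 − (-0.25815))
   = 2.10000 − (0.0083880)/(0.3000900) = 2.0720484

2.07205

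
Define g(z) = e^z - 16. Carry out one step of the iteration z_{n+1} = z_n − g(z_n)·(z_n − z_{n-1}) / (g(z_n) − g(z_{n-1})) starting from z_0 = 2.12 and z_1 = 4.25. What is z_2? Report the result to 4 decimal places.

g(2.12) = -7.668863, g(4.25) = 54.105412
z_2 = 4.250000 − 54.105412·(4.250000 − 2.120000) / (54.105412 − (-7.668863)) = 4.250000 − (115.244528)/(61.774275) = 2.384425

2.3844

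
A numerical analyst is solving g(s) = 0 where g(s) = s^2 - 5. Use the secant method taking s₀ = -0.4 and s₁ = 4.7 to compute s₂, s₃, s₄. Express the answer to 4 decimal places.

g(-0.4) = -4.840000, g(4.7) = 17.090000
s₂ = 4.700000 − 17.090000·(4.700000 − (-0.400000)) / (17.090000 − (-4.840000)) = 4.700000 − (87.159000)/(21.930000) = 0.725581
g(0.725581) = -4.473532
s₃ = 0.725581 − (-4.473532)·(0.725581 − 4.700000) / (-4.473532 − 17.090000) = 0.725581 − (17.779687)/(-21.563532) = 1.550107
g(1.550107) = -2.597168
s₄ = 1.550107 − (-2.597168)·(1.550107 − 0.725581) / (-2.597168 − (-4.473532)) = 1.550107 − (-2.141432)/(1.876364) = 2.691374

0.7256, 1.5501, 2.6914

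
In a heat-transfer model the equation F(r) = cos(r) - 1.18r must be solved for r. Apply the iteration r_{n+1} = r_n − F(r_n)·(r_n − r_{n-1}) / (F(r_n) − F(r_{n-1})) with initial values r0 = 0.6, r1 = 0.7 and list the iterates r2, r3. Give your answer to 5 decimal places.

F(0.6) = 0.1173356, F(0.7) = -0.0611578
r2 = 0.7000000 − (-0.0611578)·(0.7000000 − 0.6000000) / (-0.0611578 − 0.1173356) = 0.7000000 − (-0.0061158)/(-0.1784934) = 0.6657367
F(0.6657367) = 0.0008928
r3 = 0.6657367 − 0.0008928·(0.6657367 − 0.7000000) / (0.0008928 − (-0.0611578)) = 0.6657367 − (-0.0000306)/(0.0620506) = 0.6662296

0.66574, 0.66623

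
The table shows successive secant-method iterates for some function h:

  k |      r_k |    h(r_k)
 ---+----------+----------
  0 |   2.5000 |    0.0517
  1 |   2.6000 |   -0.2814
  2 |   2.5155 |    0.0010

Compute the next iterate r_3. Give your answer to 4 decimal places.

2.5158

r_3 = 2.5155 − 0.0010·(2.5155 − 2.6000) / (0.0010 − (-0.2814))
   = 2.5155 − (-0.000085)/(0.282400) = 2.515799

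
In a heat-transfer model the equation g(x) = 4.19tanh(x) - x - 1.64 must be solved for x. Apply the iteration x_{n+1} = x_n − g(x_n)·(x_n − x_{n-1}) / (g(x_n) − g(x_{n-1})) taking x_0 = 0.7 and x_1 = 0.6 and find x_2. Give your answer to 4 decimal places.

0.5944

g(0.7) = 0.192301, g(0.6) = 0.010238
x_2 = 0.600000 − 0.010238·(0.600000 − 0.700000) / (0.010238 − 0.192301) = 0.600000 − (-0.001024)/(-0.182063) = 0.594377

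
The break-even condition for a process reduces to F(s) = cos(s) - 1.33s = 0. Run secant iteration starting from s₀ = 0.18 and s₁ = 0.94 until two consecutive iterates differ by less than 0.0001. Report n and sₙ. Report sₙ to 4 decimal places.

F(0.18) = 0.744444, F(0.94) = -0.660412
s₂ = 0.940000 − (-0.660412)·(0.760000)/(-1.404856) = 0.582730;  |Δ| = 0.357270
F(0.582730) = 0.059933
s₃ = 0.582730 − 0.059933·(-0.357270)/(0.720345) = 0.612455;  |Δ| = 0.029725
F(0.612455) = 0.003674
s₄ = 0.612455 − 0.003674·(0.029725)/(-0.056259) = 0.614396;  |Δ| = 0.001941
F(0.614396) = -0.000025
s₅ = 0.614396 − (-0.000025)·(0.001941)/(-0.003700) = 0.614383;  |Δ| = 0.000013
|s₅ − s₄| = 0.000013 < 0.0001

n = 5, sₙ = 0.6144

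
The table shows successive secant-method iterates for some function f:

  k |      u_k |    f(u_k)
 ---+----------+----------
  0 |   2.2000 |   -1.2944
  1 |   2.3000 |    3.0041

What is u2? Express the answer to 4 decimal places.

2.2301

u2 = 2.3000 − 3.0041·(2.3000 − 2.2000) / (3.0041 − (-1.2944))
   = 2.3000 − (0.300410)/(4.298500) = 2.230113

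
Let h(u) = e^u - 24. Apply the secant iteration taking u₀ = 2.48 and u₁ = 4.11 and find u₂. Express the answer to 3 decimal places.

2.881

h(2.48) = -12.05874, h(4.11) = 36.94672
u₂ = 4.11000 − 36.94672·(4.11000 − 2.48000) / (36.94672 − (-12.05874)) = 4.11000 − (60.22315)/(49.00545) = 2.88109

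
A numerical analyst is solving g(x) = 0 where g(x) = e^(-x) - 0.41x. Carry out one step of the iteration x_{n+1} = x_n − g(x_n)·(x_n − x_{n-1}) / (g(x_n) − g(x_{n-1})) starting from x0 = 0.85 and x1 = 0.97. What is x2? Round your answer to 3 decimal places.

g(0.85) = 0.07891, g(0.97) = -0.01862
x2 = 0.97000 − (-0.01862)·(0.97000 − 0.85000) / (-0.01862 − 0.07891) = 0.97000 − (-0.00223)/(-0.09753) = 0.94709

0.947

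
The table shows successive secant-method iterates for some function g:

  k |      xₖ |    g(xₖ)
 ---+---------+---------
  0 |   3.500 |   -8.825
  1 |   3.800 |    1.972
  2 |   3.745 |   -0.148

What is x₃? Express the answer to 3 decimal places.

x₃ = 3.745 − (-0.148)·(3.745 − 3.800) / (-0.148 − 1.972)
   = 3.745 − (0.00814)/(-2.12000) = 3.74884

3.749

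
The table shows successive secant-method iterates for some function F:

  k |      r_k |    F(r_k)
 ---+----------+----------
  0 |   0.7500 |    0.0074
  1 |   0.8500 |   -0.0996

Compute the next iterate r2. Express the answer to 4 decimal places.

r2 = 0.8500 − (-0.0996)·(0.8500 − 0.7500) / (-0.0996 − 0.0074)
   = 0.8500 − (-0.009960)/(-0.107000) = 0.756916

0.7569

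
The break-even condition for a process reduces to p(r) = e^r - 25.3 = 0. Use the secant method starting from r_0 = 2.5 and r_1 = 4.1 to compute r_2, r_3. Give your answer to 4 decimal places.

p(2.5) = -13.117506, p(4.1) = 35.040288
r_2 = 4.100000 − 35.040288·(4.100000 − 2.500000) / (35.040288 − (-13.117506)) = 4.100000 − (56.064460)/(48.157794) = 2.935818
p(2.935818) = -6.463104
r_3 = 2.935818 − (-6.463104)·(2.935818 − 4.100000) / (-6.463104 − 35.040288) = 2.935818 − (7.524232)/(-41.503391) = 3.117109

2.9358, 3.1171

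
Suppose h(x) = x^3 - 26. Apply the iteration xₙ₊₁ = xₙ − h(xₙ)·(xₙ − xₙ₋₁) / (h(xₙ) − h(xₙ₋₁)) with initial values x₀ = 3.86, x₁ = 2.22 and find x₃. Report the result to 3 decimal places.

3.030

h(3.86) = 31.51246, h(2.22) = -15.05895
x₂ = 2.22000 − (-15.05895)·(2.22000 − 3.86000) / (-15.05895 − 31.51246) = 2.22000 − (24.69668)/(-46.57141) = 2.75030
h(2.75030) = -5.19638
x₃ = 2.75030 − (-5.19638)·(2.75030 − 2.22000) / (-5.19638 − (-15.05895)) = 2.75030 − (-2.75563)/(9.86257) = 3.02970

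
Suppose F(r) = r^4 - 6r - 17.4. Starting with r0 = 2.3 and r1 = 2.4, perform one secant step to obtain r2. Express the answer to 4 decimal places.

F(2.3) = -3.215900, F(2.4) = 1.377600
r2 = 2.400000 − 1.377600·(2.400000 − 2.300000) / (1.377600 − (-3.215900)) = 2.400000 − (0.137760)/(4.593500) = 2.370010

2.3700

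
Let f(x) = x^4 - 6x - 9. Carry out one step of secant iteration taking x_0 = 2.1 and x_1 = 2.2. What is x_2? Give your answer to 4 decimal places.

f(2.1) = -2.151900, f(2.2) = 1.225600
x_2 = 2.200000 − 1.225600·(2.200000 − 2.100000) / (1.225600 − (-2.151900)) = 2.200000 − (0.122560)/(3.377500) = 2.163713

2.1637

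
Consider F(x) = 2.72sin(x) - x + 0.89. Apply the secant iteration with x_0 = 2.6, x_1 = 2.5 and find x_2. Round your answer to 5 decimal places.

F(2.6) = -0.3078363, F(2.5) = 0.0178442
x_2 = 2.5000000 − 0.0178442·(2.5000000 − 2.6000000) / (0.0178442 − (-0.3078363)) = 2.5000000 − (-0.0017844)/(0.3256805) = 2.5054791

2.50548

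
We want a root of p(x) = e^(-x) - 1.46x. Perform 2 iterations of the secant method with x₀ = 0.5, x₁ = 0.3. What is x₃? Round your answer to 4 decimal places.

0.4408

p(0.5) = -0.123469, p(0.3) = 0.302818
x₂ = 0.300000 − 0.302818·(0.300000 − 0.500000) / (0.302818 − (-0.123469)) = 0.300000 − (-0.060564)/(0.426288) = 0.442072
p(0.442072) = -0.002722
x₃ = 0.442072 − (-0.002722)·(0.442072 − 0.300000) / (-0.002722 − 0.302818) = 0.442072 − (-0.000387)/(-0.305541) = 0.440806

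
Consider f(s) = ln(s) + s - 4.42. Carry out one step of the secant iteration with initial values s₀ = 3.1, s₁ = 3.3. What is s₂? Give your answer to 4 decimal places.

f(3.1) = -0.188598, f(3.3) = 0.073922
s₂ = 3.300000 − 0.073922·(3.300000 − 3.100000) / (0.073922 − (-0.188598)) = 3.300000 − (0.014784)/(0.262520) = 3.243682

3.2437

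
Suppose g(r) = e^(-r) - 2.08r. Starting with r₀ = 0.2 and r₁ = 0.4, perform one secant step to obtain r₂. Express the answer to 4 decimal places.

0.3427

g(0.2) = 0.402731, g(0.4) = -0.161680
r₂ = 0.400000 − (-0.161680)·(0.400000 − 0.200000) / (-0.161680 − 0.402731) = 0.400000 − (-0.032336)/(-0.564411) = 0.342708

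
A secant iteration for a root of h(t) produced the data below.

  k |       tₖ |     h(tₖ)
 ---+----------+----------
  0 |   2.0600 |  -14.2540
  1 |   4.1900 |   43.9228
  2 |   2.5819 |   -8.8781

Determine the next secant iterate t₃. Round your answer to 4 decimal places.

2.8523

t₃ = 2.5819 − (-8.8781)·(2.5819 − 4.1900) / (-8.8781 − 43.9228)
   = 2.5819 − (14.276873)/(-52.800900) = 2.852291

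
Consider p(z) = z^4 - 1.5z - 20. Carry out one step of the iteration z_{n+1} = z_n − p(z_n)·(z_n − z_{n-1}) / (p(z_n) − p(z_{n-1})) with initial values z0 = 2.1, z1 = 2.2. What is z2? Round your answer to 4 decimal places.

p(2.1) = -3.701900, p(2.2) = 0.125600
z2 = 2.200000 − 0.125600·(2.200000 − 2.100000) / (0.125600 − (-3.701900)) = 2.200000 − (0.012560)/(3.827500) = 2.196718

2.1967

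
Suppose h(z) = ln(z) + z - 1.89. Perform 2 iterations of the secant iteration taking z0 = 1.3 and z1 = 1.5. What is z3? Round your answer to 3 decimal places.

1.491

h(1.3) = -0.32764, h(1.5) = 0.01547
z2 = 1.50000 − 0.01547·(1.50000 − 1.30000) / (0.01547 − (-0.32764)) = 1.50000 − (0.00309)/(0.34310) = 1.49099
h(1.49099) = 0.00042
z3 = 1.49099 − 0.00042·(1.49099 − 1.50000) / (0.00042 − 0.01547) = 1.49099 − (0.00000)/(-0.01504) = 1.49073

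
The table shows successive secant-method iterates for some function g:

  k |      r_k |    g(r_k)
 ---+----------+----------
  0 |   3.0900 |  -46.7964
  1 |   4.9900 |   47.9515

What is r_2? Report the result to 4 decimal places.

4.0284

r_2 = 4.9900 − 47.9515·(4.9900 − 3.0900) / (47.9515 − (-46.7964))
   = 4.9900 − (91.107850)/(94.747900) = 4.028418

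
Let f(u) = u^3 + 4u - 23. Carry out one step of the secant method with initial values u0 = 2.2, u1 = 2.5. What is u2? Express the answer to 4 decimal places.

2.3725

f(2.2) = -3.552000, f(2.5) = 2.625000
u2 = 2.500000 − 2.625000·(2.500000 − 2.200000) / (2.625000 − (-3.552000)) = 2.500000 − (0.787500)/(6.177000) = 2.372511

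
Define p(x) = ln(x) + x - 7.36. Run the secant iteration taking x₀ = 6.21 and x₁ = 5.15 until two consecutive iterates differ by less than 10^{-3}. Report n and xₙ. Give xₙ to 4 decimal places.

n = 4, xₙ = 5.6316

p(6.21) = 0.676161, p(5.15) = -0.571003
x₂ = 5.150000 − (-0.571003)·(-1.060000)/(-1.247164) = 5.635312;  |Δ| = 0.485312
p(5.635312) = 0.004364
x₃ = 5.635312 − 0.004364·(0.485312)/(0.575368) = 5.631631;  |Δ| = 0.003681
p(5.631631) = 0.000030
x₄ = 5.631631 − 0.000030·(-0.003681)/(-0.004335) = 5.631605;  |Δ| = 0.000025
|x₄ − x₃| = 0.000025 < 10^{-3}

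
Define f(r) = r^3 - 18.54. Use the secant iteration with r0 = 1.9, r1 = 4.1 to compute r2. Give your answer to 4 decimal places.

2.3141

f(1.9) = -11.681000, f(4.1) = 50.381000
r2 = 4.100000 − 50.381000·(4.100000 − 1.900000) / (50.381000 − (-11.681000)) = 4.100000 − (110.838200)/(62.062000) = 2.314073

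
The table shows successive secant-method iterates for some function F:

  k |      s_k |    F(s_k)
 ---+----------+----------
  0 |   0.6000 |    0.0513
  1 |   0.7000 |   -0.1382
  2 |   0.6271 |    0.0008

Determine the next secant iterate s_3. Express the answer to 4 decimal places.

s_3 = 0.6271 − 0.0008·(0.6271 − 0.7000) / (0.0008 − (-0.1382))
   = 0.6271 − (-0.000058)/(0.139000) = 0.627520

0.6275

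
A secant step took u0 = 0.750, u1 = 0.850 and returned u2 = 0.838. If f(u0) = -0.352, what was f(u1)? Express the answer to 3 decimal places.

0.048

The secant line through (0.750, -0.352) and (0.850, f(u1)) crosses zero at u2 = 0.838.
So (0.750, -0.352), (0.850, f(u1)), (0.838, 0) are collinear:
f(u1) = -0.352 · (0.850 − 0.838) / (0.750 − 0.838) = -0.352 · (0.01200)/(-0.08800) = 0.04800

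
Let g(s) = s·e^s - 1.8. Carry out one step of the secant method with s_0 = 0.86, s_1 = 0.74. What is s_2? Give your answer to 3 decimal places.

0.802

g(0.86) = 0.23232, g(0.74) = -0.24901
s_2 = 0.74000 − (-0.24901)·(0.74000 − 0.86000) / (-0.24901 − 0.23232) = 0.74000 − (0.02988)/(-0.48133) = 0.80208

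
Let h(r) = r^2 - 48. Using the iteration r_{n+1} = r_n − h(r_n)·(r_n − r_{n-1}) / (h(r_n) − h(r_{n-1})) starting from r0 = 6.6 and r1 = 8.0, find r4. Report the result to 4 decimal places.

6.9282

h(6.6) = -4.440000, h(8.0) = 16.000000
r2 = 8.000000 − 16.000000·(8.000000 − 6.600000) / (16.000000 − (-4.440000)) = 8.000000 − (22.400000)/(20.440000) = 6.904110
h(6.904110) = -0.333271
r3 = 6.904110 − (-0.333271)·(6.904110 − 8.000000) / (-0.333271 − 16.000000) = 6.904110 − (0.365228)/(-16.333271) = 6.926471
h(6.926471) = -0.024005
r4 = 6.926471 − (-0.024005)·(6.926471 − 6.904110) / (-0.024005 − (-0.333271)) = 6.926471 − (-0.000537)/(0.309266) = 6.928206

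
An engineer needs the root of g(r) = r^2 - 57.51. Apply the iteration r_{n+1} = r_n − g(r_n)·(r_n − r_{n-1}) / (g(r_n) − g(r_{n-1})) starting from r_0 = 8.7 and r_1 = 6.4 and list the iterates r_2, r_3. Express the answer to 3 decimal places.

g(8.7) = 18.18000, g(6.4) = -16.55000
r_2 = 6.40000 − (-16.55000)·(6.40000 − 8.70000) / (-16.55000 − 18.18000) = 6.40000 − (38.06500)/(-34.73000) = 7.49603
g(7.49603) = -1.31959
r_3 = 7.49603 − (-1.31959)·(7.49603 − 6.40000) / (-1.31959 − (-16.55000)) = 7.49603 − (-1.44630)/(15.23041) = 7.59099

7.496, 7.591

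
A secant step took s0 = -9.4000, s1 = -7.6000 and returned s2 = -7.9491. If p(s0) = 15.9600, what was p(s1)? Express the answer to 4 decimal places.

-3.8401

The secant line through (-9.4000, 15.9600) and (-7.6000, p(s1)) crosses zero at s2 = -7.9491.
So (-9.4000, 15.9600), (-7.6000, p(s1)), (-7.9491, 0) are collinear:
p(s1) = 15.9600 · (-7.6000 − (-7.9491)) / (-9.4000 − (-7.9491)) = 15.9600 · (0.349100)/(-1.450900) = -3.840124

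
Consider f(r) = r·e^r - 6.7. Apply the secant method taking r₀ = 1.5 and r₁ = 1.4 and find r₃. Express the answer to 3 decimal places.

f(1.5) = 0.02253, f(1.4) = -1.02272
r₂ = 1.40000 − (-1.02272)·(1.40000 − 1.50000) / (-1.02272 − 0.02253) = 1.40000 − (0.10227)/(-1.04525) = 1.49784
f(1.49784) = -0.00158
r₃ = 1.49784 − (-0.00158)·(1.49784 − 1.40000) / (-0.00158 − (-1.02272)) = 1.49784 − (-0.00015)/(1.02114) = 1.49800

1.498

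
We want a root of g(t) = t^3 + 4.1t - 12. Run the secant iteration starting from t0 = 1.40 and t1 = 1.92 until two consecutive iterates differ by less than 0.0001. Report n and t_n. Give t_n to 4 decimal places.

n = 5, t_n = 1.7091

g(1.40) = -3.516000, g(1.92) = 2.949888
t2 = 1.920000 − 2.949888·(0.520000)/(6.465888) = 1.682764;  |Δ| = 0.237236
g(1.682764) = -0.335594
t3 = 1.682764 − (-0.335594)·(-0.237236)/(-3.285482) = 1.706996;  |Δ| = 0.024232
g(1.706996) = -0.027407
t4 = 1.706996 − (-0.027407)·(0.024232)/(0.308188) = 1.709151;  |Δ| = 0.002155
g(1.709151) = 0.000290
t5 = 1.709151 − 0.000290·(0.002155)/(0.027697) = 1.709129;  |Δ| = 0.000023
|t5 − t4| = 0.000023 < 0.0001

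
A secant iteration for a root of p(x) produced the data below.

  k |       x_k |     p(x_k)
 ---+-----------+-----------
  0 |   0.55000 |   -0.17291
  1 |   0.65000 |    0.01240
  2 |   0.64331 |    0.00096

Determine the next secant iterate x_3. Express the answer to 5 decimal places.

0.64275

x_3 = 0.64331 − 0.00096·(0.64331 − 0.65000) / (0.00096 − 0.01240)
   = 0.64331 − (-0.0000064)/(-0.0114400) = 0.6427486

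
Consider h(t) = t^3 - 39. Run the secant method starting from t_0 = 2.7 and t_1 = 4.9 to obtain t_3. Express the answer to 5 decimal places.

h(2.7) = -19.3170000, h(4.9) = 78.6490000
t_2 = 4.9000000 − 78.6490000·(4.9000000 − 2.7000000) / (78.6490000 − (-19.3170000)) = 4.9000000 − (173.0278000)/(97.9660000) = 3.1337974
h(3.1337974) = -8.2239581
t_3 = 3.1337974 − (-8.2239581)·(3.1337974 − 4.9000000) / (-8.2239581 − 78.6490000) = 3.1337974 − (14.5251759)/(-86.8729581) = 3.3009976

3.30100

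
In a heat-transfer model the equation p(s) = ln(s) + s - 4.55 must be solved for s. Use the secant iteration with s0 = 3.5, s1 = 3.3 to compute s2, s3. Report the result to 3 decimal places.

p(3.5) = 0.20276, p(3.3) = -0.05608
s2 = 3.30000 − (-0.05608)·(3.30000 − 3.50000) / (-0.05608 − 0.20276) = 3.30000 − (0.01122)/(-0.25884) = 3.34333
p(3.34333) = 0.00030
s3 = 3.34333 − 0.00030·(3.34333 − 3.30000) / (0.00030 − (-0.05608)) = 3.34333 − (0.00001)/(0.05637) = 3.34310

3.343, 3.343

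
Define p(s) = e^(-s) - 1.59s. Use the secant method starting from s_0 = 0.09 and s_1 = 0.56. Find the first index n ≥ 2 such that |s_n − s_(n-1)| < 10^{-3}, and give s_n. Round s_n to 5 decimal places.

n = 4, s_n = 0.41522

p(0.09) = 0.7708312, p(0.56) = -0.3191909
s_2 = 0.5600000 − (-0.3191909)·(0.4700000)/(-1.0900221) = 0.4223700;  |Δ| = 0.1376300
p(0.4223700) = -0.0160768
s_3 = 0.4223700 − (-0.0160768)·(-0.1376300)/(0.3031141) = 0.4150703;  |Δ| = 0.0072997
p(0.4150703) = 0.0003322
s_4 = 0.4150703 − 0.0003322·(-0.0072997)/(0.0164090) = 0.4152180;  |Δ| = 0.0001478
|s_4 − s_3| = 0.0001478 < 10^{-3}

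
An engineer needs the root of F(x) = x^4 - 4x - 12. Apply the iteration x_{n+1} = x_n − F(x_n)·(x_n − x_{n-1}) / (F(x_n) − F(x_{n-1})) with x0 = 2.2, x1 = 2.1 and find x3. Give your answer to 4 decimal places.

F(2.2) = 2.625600, F(2.1) = -0.951900
x2 = 2.100000 − (-0.951900)·(2.100000 − 2.200000) / (-0.951900 − 2.625600) = 2.100000 − (0.095190)/(-3.577500) = 2.126608
F(2.126608) = -0.053774
x3 = 2.126608 − (-0.053774)·(2.126608 − 2.100000) / (-0.053774 − (-0.951900)) = 2.126608 − (-0.001431)/(0.898126) = 2.128201

2.1282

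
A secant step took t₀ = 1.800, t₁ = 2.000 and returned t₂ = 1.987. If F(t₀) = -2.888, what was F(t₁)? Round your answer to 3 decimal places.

0.201

The secant line through (1.800, -2.888) and (2.000, F(t₁)) crosses zero at t₂ = 1.987.
So (1.800, -2.888), (2.000, F(t₁)), (1.987, 0) are collinear:
F(t₁) = -2.888 · (2.000 − 1.987) / (1.800 − 1.987) = -2.888 · (0.01300)/(-0.18700) = 0.20077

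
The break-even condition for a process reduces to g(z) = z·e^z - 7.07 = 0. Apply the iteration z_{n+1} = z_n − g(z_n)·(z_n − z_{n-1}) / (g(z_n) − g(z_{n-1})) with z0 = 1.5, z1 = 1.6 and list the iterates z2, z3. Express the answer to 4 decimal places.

g(1.5) = -0.347466, g(1.6) = 0.854852
z2 = 1.600000 − 0.854852·(1.600000 − 1.500000) / (0.854852 − (-0.347466)) = 1.600000 − (0.085485)/(1.202318) = 1.528900
g(1.528900) = -0.017035
z3 = 1.528900 − (-0.017035)·(1.528900 − 1.600000) / (-0.017035 − 0.854852) = 1.528900 − (0.001211)/(-0.871887) = 1.530289

1.5289, 1.5303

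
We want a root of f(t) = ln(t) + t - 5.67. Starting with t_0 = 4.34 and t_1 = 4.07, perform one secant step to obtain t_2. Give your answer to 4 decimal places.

f(4.34) = 0.137874, f(4.07) = -0.196357
t_2 = 4.070000 − (-0.196357)·(4.070000 − 4.340000) / (-0.196357 − 0.137874) = 4.070000 − (0.053016)/(-0.334231) = 4.228622

4.2286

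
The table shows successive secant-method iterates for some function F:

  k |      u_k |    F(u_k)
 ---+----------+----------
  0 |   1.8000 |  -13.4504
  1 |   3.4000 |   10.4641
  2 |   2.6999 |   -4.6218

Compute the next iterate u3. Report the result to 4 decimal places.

2.9144

u3 = 2.6999 − (-4.6218)·(2.6999 − 3.4000) / (-4.6218 − 10.4641)
   = 2.6999 − (3.235722)/(-15.085900) = 2.914387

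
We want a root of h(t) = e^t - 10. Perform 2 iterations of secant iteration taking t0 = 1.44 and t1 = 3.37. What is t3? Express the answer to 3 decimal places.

2.112

h(1.44) = -5.77930, h(3.37) = 19.07853
t2 = 3.37000 − 19.07853·(3.37000 − 1.44000) / (19.07853 − (-5.77930)) = 3.37000 − (36.82156)/(24.85783) = 1.88871
h(1.88871) = -3.38914
t3 = 1.88871 − (-3.38914)·(1.88871 − 3.37000) / (-3.38914 − 19.07853) = 1.88871 − (5.02028)/(-22.46767) = 2.11216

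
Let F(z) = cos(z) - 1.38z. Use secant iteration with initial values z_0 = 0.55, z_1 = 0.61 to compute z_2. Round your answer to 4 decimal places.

F(0.55) = 0.093525, F(0.61) = -0.022152
z_2 = 0.610000 − (-0.022152)·(0.610000 − 0.550000) / (-0.022152 − 0.093525) = 0.610000 − (-0.001329)/(-0.115677) = 0.598510

0.5985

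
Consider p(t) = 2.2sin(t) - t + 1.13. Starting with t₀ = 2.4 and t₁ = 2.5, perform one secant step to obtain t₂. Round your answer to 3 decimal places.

p(2.4) = 0.21602, p(2.5) = -0.05336
t₂ = 2.50000 − (-0.05336)·(2.50000 − 2.40000) / (-0.05336 − 0.21602) = 2.50000 − (-0.00534)/(-0.26938) = 2.48019

2.480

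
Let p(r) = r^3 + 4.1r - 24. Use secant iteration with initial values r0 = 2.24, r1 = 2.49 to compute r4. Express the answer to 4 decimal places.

p(2.24) = -3.576576, p(2.49) = 1.647249
r2 = 2.490000 − 1.647249·(2.490000 − 2.240000) / (1.647249 − (-3.576576)) = 2.490000 − (0.411812)/(5.223825) = 2.411167
p(2.411167) = -0.096360
r3 = 2.411167 − (-0.096360)·(2.411167 − 2.490000) / (-0.096360 − 1.647249) = 2.411167 − (0.007596)/(-1.743609) = 2.415523
p(2.415523) = -0.002374
r4 = 2.415523 − (-0.002374)·(2.415523 − 2.411167) / (-0.002374 − (-0.096360)) = 2.415523 − (-0.000010)/(0.093986) = 2.415633

2.4156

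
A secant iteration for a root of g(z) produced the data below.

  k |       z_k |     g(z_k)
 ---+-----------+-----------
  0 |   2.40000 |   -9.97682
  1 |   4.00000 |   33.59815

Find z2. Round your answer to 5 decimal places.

2.76633

z2 = 4.00000 − 33.59815·(4.00000 − 2.40000) / (33.59815 − (-9.97682))
   = 4.00000 − (53.7570400)/(43.5749700) = 2.7663321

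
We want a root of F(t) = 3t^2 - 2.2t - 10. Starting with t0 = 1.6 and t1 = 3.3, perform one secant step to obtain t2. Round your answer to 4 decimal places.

F(1.6) = -5.840000, F(3.3) = 15.410000
t2 = 3.300000 − 15.410000·(3.300000 − 1.600000) / (15.410000 − (-5.840000)) = 3.300000 − (26.197000)/(21.250000) = 2.067200

2.0672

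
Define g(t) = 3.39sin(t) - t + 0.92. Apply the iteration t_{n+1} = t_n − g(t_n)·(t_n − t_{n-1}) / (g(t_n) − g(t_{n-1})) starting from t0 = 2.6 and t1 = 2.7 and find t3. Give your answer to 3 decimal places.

g(2.6) = 0.06755, g(2.7) = -0.33118
t2 = 2.70000 − (-0.33118)·(2.70000 − 2.60000) / (-0.33118 − 0.06755) = 2.70000 − (-0.03312)/(-0.39873) = 2.61694
g(2.61694) = 0.00115
t3 = 2.61694 − 0.00115·(2.61694 − 2.70000) / (0.00115 − (-0.33118)) = 2.61694 − (-0.00010)/(0.33233) = 2.61723

2.617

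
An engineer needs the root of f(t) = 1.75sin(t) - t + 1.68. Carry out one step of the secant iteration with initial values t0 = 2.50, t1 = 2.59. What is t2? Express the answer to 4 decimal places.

f(2.50) = 0.227326, f(2.59) = 0.007078
t2 = 2.590000 − 0.007078·(2.590000 − 2.500000) / (0.007078 − 0.227326) = 2.590000 − (0.000637)/(-0.220249) = 2.592892

2.5929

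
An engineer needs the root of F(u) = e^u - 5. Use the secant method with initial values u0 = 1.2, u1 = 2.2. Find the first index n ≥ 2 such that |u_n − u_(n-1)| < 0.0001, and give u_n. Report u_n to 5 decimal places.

n = 6, u_n = 1.60944

F(1.2) = -1.6798831, F(2.2) = 4.0250135
u2 = 2.2000000 − 4.0250135·(1.0000000)/(5.7048966) = 1.4944634;  |Δ| = 0.7055366
F(1.4944634) = -0.5430558
u3 = 1.4944634 − (-0.5430558)·(-0.7055366)/(-4.5680693) = 1.5783381;  |Δ| = 0.0838748
F(1.5783381) = -0.1531057
u4 = 1.5783381 − (-0.1531057)·(0.0838748)/(0.3899501) = 1.6112698;  |Δ| = 0.0329317
F(1.6112698) = 0.0091679
u5 = 1.6112698 − 0.0091679·(0.0329317)/(0.1622736) = 1.6094093;  |Δ| = 0.0018605
F(1.6094093) = -0.0001431
u6 = 1.6094093 − (-0.0001431)·(-0.0018605)/(-0.0093110) = 1.6094379;  |Δ| = 0.0000286
|u6 − u5| = 0.0000286 < 0.0001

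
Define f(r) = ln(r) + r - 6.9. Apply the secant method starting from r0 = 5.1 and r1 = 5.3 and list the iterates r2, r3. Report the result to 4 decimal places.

5.2432, 5.2431

f(5.1) = -0.170759, f(5.3) = 0.067707
r2 = 5.300000 − 0.067707·(5.300000 − 5.100000) / (0.067707 − (-0.170759)) = 5.300000 − (0.013541)/(0.238466) = 5.243215
f(5.243215) = 0.000150
r3 = 5.243215 − 0.000150·(5.243215 − 5.300000) / (0.000150 − 0.067707) = 5.243215 − (-0.000008)/(-0.067557) = 5.243089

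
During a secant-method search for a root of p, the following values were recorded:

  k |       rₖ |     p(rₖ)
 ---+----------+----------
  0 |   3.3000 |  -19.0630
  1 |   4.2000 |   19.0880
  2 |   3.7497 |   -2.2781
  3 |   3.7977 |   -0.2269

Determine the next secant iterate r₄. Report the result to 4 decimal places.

r₄ = 3.7977 − (-0.2269)·(3.7977 − 3.7497) / (-0.2269 − (-2.2781))
   = 3.7977 − (-0.010891)/(2.051200) = 3.803010

3.8030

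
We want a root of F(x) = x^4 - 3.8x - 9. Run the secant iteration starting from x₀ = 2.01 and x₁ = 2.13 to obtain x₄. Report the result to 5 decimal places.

2.02090

F(2.01) = -0.3155920, F(2.13) = 3.4894616
x₂ = 2.1300000 − 3.4894616·(2.1300000 − 2.0100000) / (3.4894616 − (-0.3155920)) = 2.1300000 − (0.4187354)/(3.8050536) = 2.0199528
F(2.0199528) = -0.0277118
x₃ = 2.0199528 − (-0.0277118)·(2.0199528 − 2.1300000) / (-0.0277118 − 3.4894616) = 2.0199528 − (0.0030496)/(-3.5171734) = 2.0208199
F(2.0208199) = -0.0024035
x₄ = 2.0208199 − (-0.0024035)·(2.0208199 − 2.0199528) / (-0.0024035 − (-0.0277118)) = 2.0208199 − (-0.0000021)/(0.0253083) = 2.0209022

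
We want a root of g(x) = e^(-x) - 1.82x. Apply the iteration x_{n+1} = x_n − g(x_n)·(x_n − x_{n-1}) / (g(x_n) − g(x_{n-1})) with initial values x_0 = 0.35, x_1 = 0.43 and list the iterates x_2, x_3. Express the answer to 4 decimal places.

g(0.35) = 0.067688, g(0.43) = -0.132091
x_2 = 0.430000 − (-0.132091)·(0.430000 − 0.350000) / (-0.132091 − 0.067688) = 0.430000 − (-0.010567)/(-0.199779) = 0.377105
g(0.377105) = -0.000488
x_3 = 0.377105 − (-0.000488)·(0.377105 − 0.430000) / (-0.000488 − (-0.132091)) = 0.377105 − (0.000026)/(0.131603) = 0.376909

0.3771, 0.3769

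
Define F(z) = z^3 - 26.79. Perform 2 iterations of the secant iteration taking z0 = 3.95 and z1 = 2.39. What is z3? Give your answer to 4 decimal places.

F(3.95) = 34.839875, F(2.39) = -13.138081
z2 = 2.390000 − (-13.138081)·(2.390000 − 3.950000) / (-13.138081 − 34.839875) = 2.390000 − (20.495406)/(-47.977956) = 2.817184
F(2.817184) = -4.431351
z3 = 2.817184 − (-4.431351)·(2.817184 − 2.390000) / (-4.431351 − (-13.138081)) = 2.817184 − (-1.893002)/(8.706730) = 3.034602

3.0346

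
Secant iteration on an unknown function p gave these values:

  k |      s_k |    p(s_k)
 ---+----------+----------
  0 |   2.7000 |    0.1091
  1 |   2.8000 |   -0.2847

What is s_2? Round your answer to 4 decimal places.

2.7277

s_2 = 2.8000 − (-0.2847)·(2.8000 − 2.7000) / (-0.2847 − 0.1091)
   = 2.8000 − (-0.028470)/(-0.393800) = 2.727704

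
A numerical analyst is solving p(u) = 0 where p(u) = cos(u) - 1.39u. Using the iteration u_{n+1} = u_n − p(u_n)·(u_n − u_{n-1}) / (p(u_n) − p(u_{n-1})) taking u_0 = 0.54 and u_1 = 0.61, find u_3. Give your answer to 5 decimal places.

0.59556

p(0.54) = 0.1071087, p(0.61) = -0.0282520
u_2 = 0.6100000 − (-0.0282520)·(0.6100000 − 0.5400000) / (-0.0282520 − 0.1071087) = 0.6100000 − (-0.0019776)/(-0.1353607) = 0.5953899
p(0.5953899) = 0.0003380
u_3 = 0.5953899 − 0.0003380·(0.5953899 − 0.6100000) / (0.0003380 − (-0.0282520)) = 0.5953899 − (-0.0000049)/(0.0285900) = 0.5955626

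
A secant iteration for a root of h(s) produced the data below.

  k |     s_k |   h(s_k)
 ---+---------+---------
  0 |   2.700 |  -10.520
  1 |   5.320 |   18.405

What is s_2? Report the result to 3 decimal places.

3.653

s_2 = 5.320 − 18.405·(5.320 − 2.700) / (18.405 − (-10.520))
   = 5.320 − (48.22110)/(28.92500) = 3.65289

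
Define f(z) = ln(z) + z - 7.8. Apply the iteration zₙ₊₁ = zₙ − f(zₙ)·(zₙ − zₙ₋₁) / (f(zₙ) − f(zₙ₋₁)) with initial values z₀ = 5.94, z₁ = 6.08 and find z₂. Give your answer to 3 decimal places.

f(5.94) = -0.07829, f(6.08) = 0.08500
z₂ = 6.08000 − 0.08500·(6.08000 − 5.94000) / (0.08500 − (-0.07829)) = 6.08000 − (0.01190)/(0.16330) = 6.00712

6.007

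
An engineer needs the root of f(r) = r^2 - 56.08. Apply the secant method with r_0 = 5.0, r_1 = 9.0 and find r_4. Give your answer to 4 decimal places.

7.4891

f(5.0) = -31.080000, f(9.0) = 24.920000
r_2 = 9.000000 − 24.920000·(9.000000 − 5.000000) / (24.920000 − (-31.080000)) = 9.000000 − (99.680000)/(56.000000) = 7.220000
f(7.220000) = -3.951600
r_3 = 7.220000 − (-3.951600)·(7.220000 − 9.000000) / (-3.951600 − 24.920000) = 7.220000 − (7.033848)/(-28.871600) = 7.463625
f(7.463625) = -0.374300
r_4 = 7.463625 − (-0.374300)·(7.463625 − 7.220000) / (-0.374300 − (-3.951600)) = 7.463625 − (-0.091189)/(3.577300) = 7.489116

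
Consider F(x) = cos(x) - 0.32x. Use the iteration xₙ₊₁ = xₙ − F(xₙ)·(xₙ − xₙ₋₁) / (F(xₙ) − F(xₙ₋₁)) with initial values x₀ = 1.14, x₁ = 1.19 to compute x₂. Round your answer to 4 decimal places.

1.1826

F(1.14) = 0.052795, F(1.19) = -0.009140
x₂ = 1.190000 − (-0.009140)·(1.190000 − 1.140000) / (-0.009140 − 0.052795) = 1.190000 − (-0.000457)/(-0.061935) = 1.182621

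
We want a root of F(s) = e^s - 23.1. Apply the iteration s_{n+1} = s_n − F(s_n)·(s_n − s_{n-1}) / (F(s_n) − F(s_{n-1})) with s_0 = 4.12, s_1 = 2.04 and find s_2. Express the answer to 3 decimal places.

F(4.12) = 38.45924, F(2.04) = -15.40939
s_2 = 2.04000 − (-15.40939)·(2.04000 − 4.12000) / (-15.40939 − 38.45924) = 2.04000 − (32.05153)/(-53.86863) = 2.63499

2.635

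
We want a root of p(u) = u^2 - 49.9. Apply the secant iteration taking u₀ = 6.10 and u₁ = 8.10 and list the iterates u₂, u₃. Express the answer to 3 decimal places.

6.994, 7.059

p(6.10) = -12.69000, p(8.10) = 15.71000
u₂ = 8.10000 − 15.71000·(8.10000 − 6.10000) / (15.71000 − (-12.69000)) = 8.10000 − (31.42000)/(28.40000) = 6.99366
p(6.99366) = -0.98869
u₃ = 6.99366 − (-0.98869)·(6.99366 − 8.10000) / (-0.98869 − 15.71000) = 6.99366 − (1.09383)/(-16.69869) = 7.05917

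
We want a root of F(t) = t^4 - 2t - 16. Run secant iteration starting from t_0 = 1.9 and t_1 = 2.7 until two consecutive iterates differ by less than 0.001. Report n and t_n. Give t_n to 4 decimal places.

F(1.9) = -6.767900, F(2.7) = 31.744100
t_2 = 2.700000 − 31.744100·(0.800000)/(38.512000) = 2.040588;  |Δ| = 0.659412
F(2.040588) = -2.742289
t_3 = 2.040588 − (-2.742289)·(-0.659412)/(-34.486389) = 2.093023;  |Δ| = 0.052435
F(2.093023) = -0.995116
t_4 = 2.093023 − (-0.995116)·(0.052435)/(1.747173) = 2.122888;  |Δ| = 0.029865
F(2.122888) = 0.064145
t_5 = 2.122888 − 0.064145·(0.029865)/(1.059261) = 2.121079;  |Δ| = 0.001808
F(2.121079) = -0.001358
t_6 = 2.121079 − (-0.001358)·(-0.001808)/(-0.065503) = 2.121117;  |Δ| = 0.000038
|t_6 − t_5| = 0.000038 < 0.001

n = 6, t_n = 2.1211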